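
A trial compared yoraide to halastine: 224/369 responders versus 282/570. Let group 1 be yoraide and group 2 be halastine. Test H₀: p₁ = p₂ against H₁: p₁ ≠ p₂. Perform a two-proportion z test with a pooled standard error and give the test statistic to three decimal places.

z = 3.372

p̂₁ = 224/369 = 0.60705, p̂₂ = 282/570 = 0.49474.
Pooled p̂ = (224+282)/(369+570) = 506/939 = 0.53887.
SE = √(0.248489 × 0.00446441) = 0.03331.
z = (0.60705 − 0.49474)/0.03331 = 0.11231/0.03331 = 3.372.
p-value = 2·P(Z > 3.372) ≈ 0.0007.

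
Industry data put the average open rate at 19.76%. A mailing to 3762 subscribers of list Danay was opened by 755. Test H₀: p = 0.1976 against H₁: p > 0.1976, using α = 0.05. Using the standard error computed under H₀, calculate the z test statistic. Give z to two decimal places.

p̂ = 755/3762 ≈ 0.2007.
SE = √(p₀(1−p₀)/n) = √(0.15855/3762) = 0.0065.
z = (0.2007 − 0.1976)/0.0065 = 0.0031/0.0065 = 0.48.
p-value = P(Z > 0.476) ≈ 0.3170; since p > α = 0.05, fail to reject H₀.

z = 0.48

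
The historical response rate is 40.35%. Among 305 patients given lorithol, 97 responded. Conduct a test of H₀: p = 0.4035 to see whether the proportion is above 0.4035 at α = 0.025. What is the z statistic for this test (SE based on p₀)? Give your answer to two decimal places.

z = -3.04

p̂ = 97/305 = 0.3180.
SE = √(p₀(1−p₀)/n) = √(0.24069/305) = 0.0281.
z = (0.3180 − 0.4035)/0.0281 = -0.0855/0.0281 = -3.04.
p-value = P(Z > -3.042) ≈ 0.9988. With α = 0.025, fail to reject H₀.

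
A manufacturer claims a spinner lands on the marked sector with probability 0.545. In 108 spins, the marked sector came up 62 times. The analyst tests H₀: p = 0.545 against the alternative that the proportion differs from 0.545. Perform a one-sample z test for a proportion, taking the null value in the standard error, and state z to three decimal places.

p̂ = 62/108 = 0.57407.
Under H₀, SE = √(0.545·0.455/108) = √(0.00229606) = 0.04792.
z = (0.57407 − 0.545)/0.04792 = 0.02907/0.04792 = 0.607.
Two-sided p-value ≈ 2·Φ(−0.607) = 0.5440.

z = 0.607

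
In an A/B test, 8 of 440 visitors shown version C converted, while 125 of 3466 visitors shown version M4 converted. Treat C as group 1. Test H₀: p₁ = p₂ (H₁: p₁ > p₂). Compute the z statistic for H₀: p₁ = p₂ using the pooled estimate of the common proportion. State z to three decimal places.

p̂₁ = 8/440 ≈ 0.01818, p̂₂ = 125/3466 ≈ 0.03606.
Pooled p̂ = (8+125)/(440+3466) = 133/3906 = 0.03405.
SE = √(p̂(1−p̂)(1/n₁+1/n₂)) = √(0.03405·0.96595·0.00256124) = √(8.42413e-05) = 0.00918.
z = (0.01818 − 0.03606)/0.00918 = -0.01788/0.00918 = -1.948.

z = -1.948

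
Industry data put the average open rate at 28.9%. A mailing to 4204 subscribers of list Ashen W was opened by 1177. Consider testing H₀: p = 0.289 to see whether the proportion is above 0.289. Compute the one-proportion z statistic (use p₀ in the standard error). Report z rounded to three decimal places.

z = -1.291

p̂ = 1177/4204 = 0.2799715.
Standard error under H₀: √(0.289×0.711/4204) = 0.0069912.
z = (0.2799715 − 0.289)/0.0069912 = -0.0090285/0.0069912 = -1.291.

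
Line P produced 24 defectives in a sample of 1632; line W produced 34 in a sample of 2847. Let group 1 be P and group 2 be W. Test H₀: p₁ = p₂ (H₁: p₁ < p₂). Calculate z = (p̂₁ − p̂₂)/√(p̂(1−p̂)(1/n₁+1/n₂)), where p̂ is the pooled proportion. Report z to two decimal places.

z = 0.79

p̂₁ = 24/1632 ≈ 0.01471, p̂₂ = 34/2847 ≈ 0.01194.
Pooled p̂ = (24+34)/(1632+2847) = 58/4479 = 0.01295.
SE = √(0.0127816 × 0.000963992) = 0.00351.
z = (0.01471 − 0.01194)/0.00351 = 0.00277/0.00351 = 0.79.
p-value = P(Z < 0.787) ≈ 0.7844.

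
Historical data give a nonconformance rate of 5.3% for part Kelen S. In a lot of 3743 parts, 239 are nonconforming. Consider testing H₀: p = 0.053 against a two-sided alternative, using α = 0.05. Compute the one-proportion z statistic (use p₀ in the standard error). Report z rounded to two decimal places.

p̂ = 239/3743 ≈ 0.06385.
Standard error under H₀: √(0.053×0.947/3743) = 0.00366.
z = (0.06385 − 0.053)/0.00366 = 0.01085/0.00366 = 2.96.
Two-sided p-value ≈ 2·Φ(−2.964) = 0.0030. With α = 0.05, reject H₀.

z = 2.96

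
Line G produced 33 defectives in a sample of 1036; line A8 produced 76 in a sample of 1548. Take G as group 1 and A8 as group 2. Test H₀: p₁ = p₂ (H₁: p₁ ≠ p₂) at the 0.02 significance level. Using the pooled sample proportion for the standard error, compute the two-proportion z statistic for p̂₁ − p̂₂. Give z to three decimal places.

z = -2.137

p̂₁ = 33/1036 ≈ 0.031853, p̂₂ = 76/1548 ≈ 0.049096.
Pooled p̂ = (33+76)/(1036+1548) = 109/2584 = 0.042183.
SE = √(0.0404033 × 0.00161125) = 0.008068.
z = (0.031853 − 0.049096)/0.008068 = -0.017243/0.008068 = -2.137.
p-value = 2·P(Z > 2.137) ≈ 0.0326. With α = 0.02, fail to reject H₀.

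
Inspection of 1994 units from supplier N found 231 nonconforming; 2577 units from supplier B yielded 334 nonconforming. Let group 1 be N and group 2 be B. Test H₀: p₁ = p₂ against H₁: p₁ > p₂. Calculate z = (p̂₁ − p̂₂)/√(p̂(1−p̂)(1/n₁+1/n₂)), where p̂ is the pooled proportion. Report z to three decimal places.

z = -1.402

p̂₁ = 231/1994 = 0.115848, p̂₂ = 334/2577 = 0.129608.
Pooled p̂ = (231+334)/(1994+2577) = 565/4571 = 0.123605.
SE = √(p̂(1−p̂)(1/n₁+1/n₂)) = √(0.123605·0.876395·0.000889553) = √(9.63626e-05) = 0.009816.
z = (0.115848 − 0.129608)/0.009816 = -0.013760/0.009816 = -1.402.
p-value = P(Z > -1.402) ≈ 0.9195.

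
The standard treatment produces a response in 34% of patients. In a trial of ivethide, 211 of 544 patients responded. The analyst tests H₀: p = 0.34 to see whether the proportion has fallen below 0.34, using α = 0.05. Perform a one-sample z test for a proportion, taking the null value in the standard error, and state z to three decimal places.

z = 2.357

p̂ = 211/544 = 0.38787.
Standard error under H₀: √(0.34×0.66/544) = 0.02031.
z = (0.38787 − 0.34)/0.02031 = 0.04787/0.02031 = 2.357.
p-value = P(Z < 2.357) ≈ 0.9908. With α = 0.05, fail to reject H₀.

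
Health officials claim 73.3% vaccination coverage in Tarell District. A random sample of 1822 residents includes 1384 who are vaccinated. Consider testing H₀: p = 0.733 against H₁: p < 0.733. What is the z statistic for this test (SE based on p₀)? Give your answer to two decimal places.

z = 2.57

p̂ = 1384/1822 = 0.75960.
Under H₀, SE = √(0.733·0.267/1822) = √(0.000107415) = 0.01036.
z = (0.75960 − 0.733)/0.01036 = 0.02660/0.01036 = 2.57.
p-value = P(Z < 2.567) ≈ 0.9949.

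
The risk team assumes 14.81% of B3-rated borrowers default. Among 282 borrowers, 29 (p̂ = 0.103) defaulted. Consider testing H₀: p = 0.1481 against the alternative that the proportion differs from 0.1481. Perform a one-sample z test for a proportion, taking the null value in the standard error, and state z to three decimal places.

z = -2.140

p̂ = 29/282 = 0.10284.
Standard error under H₀: √(0.1481×0.8519/282) = 0.02115.
z = (0.10284 − 0.1481)/0.02115 = -0.04526/0.02115 = -2.140.
p-value = 2·P(Z > 2.140) ≈ 0.0324.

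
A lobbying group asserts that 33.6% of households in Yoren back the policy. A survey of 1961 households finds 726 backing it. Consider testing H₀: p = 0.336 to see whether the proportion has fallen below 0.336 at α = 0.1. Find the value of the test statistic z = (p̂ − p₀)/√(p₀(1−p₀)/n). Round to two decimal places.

z = 3.21

p̂ = 726/1961 ≈ 0.37022.
Standard error under H₀: √(0.336×0.664/1961) = 0.01067.
z = (0.37022 − 0.336)/0.01067 = 0.03422/0.01067 = 3.21.
p-value = P(Z < 3.208) ≈ 0.9993, so at α = 0.1 we fail to reject H₀.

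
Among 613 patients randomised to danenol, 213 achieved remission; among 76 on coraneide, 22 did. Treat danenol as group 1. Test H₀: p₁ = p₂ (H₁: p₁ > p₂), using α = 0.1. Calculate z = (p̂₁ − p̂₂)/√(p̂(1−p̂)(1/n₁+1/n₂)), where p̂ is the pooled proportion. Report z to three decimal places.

z = 1.006

p̂₁ = 213/613 = 0.34747, p̂₂ = 22/76 = 0.28947.
Pooled p̂ = (213+22)/(613+76) = 235/689 = 0.34107.
SE = √(p̂(1−p̂)(1/n₁+1/n₂)) = √(0.34107·0.65893·0.0147892) = √(0.00332377) = 0.05765.
z = (0.34747 − 0.28947)/0.05765 = 0.05800/0.05765 = 1.006.
p-value = P(Z > 1.006) ≈ 0.1572. With α = 0.1, fail to reject H₀.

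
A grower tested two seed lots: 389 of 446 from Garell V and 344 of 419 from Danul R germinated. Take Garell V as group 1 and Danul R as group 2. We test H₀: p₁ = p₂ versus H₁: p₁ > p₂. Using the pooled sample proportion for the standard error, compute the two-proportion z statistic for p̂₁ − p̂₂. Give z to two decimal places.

p̂₁ = 389/446 ≈ 0.8722, p̂₂ = 344/419 ≈ 0.8210.
Pooled p̂ = (389+344)/(446+419) = 733/865 = 0.8474.
SE = √(p̂(1−p̂)(1/n₁+1/n₂)) = √(0.8474·0.1526·0.00462879) = √(0.000598567) = 0.0245.
z = (0.8722 − 0.8210)/0.0245 = 0.0512/0.0245 = 2.09.
p-value = P(Z > 2.093) ≈ 0.0182.

z = 2.09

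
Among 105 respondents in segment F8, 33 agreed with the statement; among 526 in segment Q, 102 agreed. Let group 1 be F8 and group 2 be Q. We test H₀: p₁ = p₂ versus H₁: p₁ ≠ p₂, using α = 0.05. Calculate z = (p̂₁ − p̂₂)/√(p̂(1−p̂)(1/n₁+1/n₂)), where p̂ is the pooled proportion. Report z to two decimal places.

p̂₁ = 33/105 ≈ 0.3143, p̂₂ = 102/526 ≈ 0.1939.
Pooled p̂ = (33+102)/(105+526) = 135/631 = 0.2139.
SE = √(p̂(1−p̂)(1/n₁+1/n₂)) = √(0.2139·0.7861·0.011425) = √(0.00192137) = 0.0438.
z = (0.3143 − 0.1939)/0.0438 = 0.1204/0.0438 = 2.75.
Two-sided p-value ≈ 2·Φ(−2.746) = 0.0060; since p < α = 0.05, reject H₀.

z = 2.75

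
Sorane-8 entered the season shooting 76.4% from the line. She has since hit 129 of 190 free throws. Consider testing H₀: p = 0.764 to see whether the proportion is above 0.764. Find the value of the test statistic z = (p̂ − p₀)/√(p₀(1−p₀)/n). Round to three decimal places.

p̂ = 129/190 = 0.678947.
Standard error under H₀: √(0.764×0.236/190) = 0.030805.
z = (0.678947 − 0.764)/0.030805 = -0.085053/0.030805 = -2.761.
p-value = P(Z > -2.761) ≈ 0.9971.

z = -2.761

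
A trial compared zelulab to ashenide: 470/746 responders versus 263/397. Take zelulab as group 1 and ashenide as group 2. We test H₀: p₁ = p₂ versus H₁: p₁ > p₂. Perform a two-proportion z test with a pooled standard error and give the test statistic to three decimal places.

z = -1.089

p̂₁ = 470/746 ≈ 0.63003, p̂₂ = 263/397 ≈ 0.66247.
Pooled p̂ = (470+263)/(746+397) = 733/1143 = 0.64129.
SE = √(0.230036 × 0.00385937) = 0.02980.
z = (0.63003 − 0.66247)/0.02980 = -0.03244/0.02980 = -1.089.
p-value = P(Z > -1.089) ≈ 0.8619.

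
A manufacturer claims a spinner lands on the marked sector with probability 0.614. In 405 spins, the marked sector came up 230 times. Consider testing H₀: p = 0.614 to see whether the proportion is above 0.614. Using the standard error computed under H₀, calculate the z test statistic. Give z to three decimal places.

p̂ = 230/405 = 0.56790.
Standard error under H₀: √(0.614×0.386/405) = 0.02419.
z = (0.56790 − 0.614)/0.02419 = -0.04610/0.02419 = -1.906.

z = -1.906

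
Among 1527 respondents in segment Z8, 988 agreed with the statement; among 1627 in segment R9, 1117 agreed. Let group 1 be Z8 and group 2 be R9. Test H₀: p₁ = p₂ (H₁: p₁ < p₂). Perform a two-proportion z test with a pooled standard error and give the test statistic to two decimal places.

p̂₁ = 988/1527 = 0.6470, p̂₂ = 1117/1627 = 0.6865.
Pooled p̂ = (988+1117)/(1527+1627) = 2105/3154 = 0.6674.
SE = √(p̂(1−p̂)(1/n₁+1/n₂)) = √(0.6674·0.3326·0.00126951) = √(0.000281799) = 0.0168.
z = (0.6470 − 0.6865)/0.0168 = -0.0395/0.0168 = -2.35.
p-value = P(Z < -2.354) ≈ 0.0093.

z = -2.35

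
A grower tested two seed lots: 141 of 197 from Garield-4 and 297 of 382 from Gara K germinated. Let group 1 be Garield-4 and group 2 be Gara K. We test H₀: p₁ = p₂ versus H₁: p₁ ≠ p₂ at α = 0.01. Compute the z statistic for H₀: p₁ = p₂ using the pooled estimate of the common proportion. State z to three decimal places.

z = -1.640

p̂₁ = 141/197 = 0.71574, p̂₂ = 297/382 = 0.77749.
Pooled p̂ = (141+297)/(197+382) = 438/579 = 0.75648.
SE = √(0.18422 × 0.00769394) = 0.03765.
z = (0.71574 − 0.77749)/0.03765 = -0.06175/0.03765 = -1.640.
Two-sided p-value ≈ 2·Φ(−1.640) = 0.1010. With α = 0.01, fail to reject H₀.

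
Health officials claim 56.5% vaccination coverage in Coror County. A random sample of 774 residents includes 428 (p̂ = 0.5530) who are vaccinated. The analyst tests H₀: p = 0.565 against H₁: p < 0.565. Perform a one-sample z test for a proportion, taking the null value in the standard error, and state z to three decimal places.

p̂ = 428/774 ≈ 0.55297.
SE = √(p₀(1−p₀)/n) = √(0.24577/774) = 0.01782.
z = (0.55297 − 0.565)/0.01782 = -0.01203/0.01782 = -0.675.
p-value = P(Z < -0.675) ≈ 0.2498.

z = -0.675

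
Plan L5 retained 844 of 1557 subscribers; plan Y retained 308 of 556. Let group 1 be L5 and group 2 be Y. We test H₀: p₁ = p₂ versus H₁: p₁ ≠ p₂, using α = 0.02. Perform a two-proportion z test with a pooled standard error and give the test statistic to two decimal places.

p̂₁ = 844/1557 = 0.5421, p̂₂ = 308/556 = 0.5540.
Pooled p̂ = (844+308)/(1557+556) = 1152/2113 = 0.5452.
SE = √(0.247957 × 0.00244082) = 0.0246.
z = (0.5421 − 0.5540)/0.0246 = -0.0119/0.0246 = -0.48.
p-value = 2·P(Z > 0.483) ≈ 0.6289. With α = 0.02, fail to reject H₀.

z = -0.48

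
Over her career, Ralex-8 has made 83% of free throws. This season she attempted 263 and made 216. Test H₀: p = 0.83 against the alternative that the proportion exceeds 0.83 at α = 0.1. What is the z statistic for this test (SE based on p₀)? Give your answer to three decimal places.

z = -0.376

p̂ = 216/263 = 0.82129.
Under H₀, SE = √(0.83·0.17/263) = √(0.000536502) = 0.02316.
z = (0.82129 − 0.83)/0.02316 = -0.00871/0.02316 = -0.376.
p-value = P(Z > -0.376) ≈ 0.6465, so at α = 0.1 we fail to reject H₀.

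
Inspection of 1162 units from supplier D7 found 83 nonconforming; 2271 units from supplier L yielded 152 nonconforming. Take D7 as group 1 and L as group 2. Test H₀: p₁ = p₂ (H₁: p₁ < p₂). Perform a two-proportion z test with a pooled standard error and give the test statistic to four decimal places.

p̂₁ = 83/1162 = 0.0714286, p̂₂ = 152/2271 = 0.0669309.
Pooled p̂ = (83+152)/(1162+2271) = 235/3433 = 0.0684532.
SE = √(0.0637674 × 0.00130092) = 0.0091080.
z = (0.0714286 − 0.0669309)/0.0091080 = 0.0044977/0.0091080 = 0.4938.

z = 0.4938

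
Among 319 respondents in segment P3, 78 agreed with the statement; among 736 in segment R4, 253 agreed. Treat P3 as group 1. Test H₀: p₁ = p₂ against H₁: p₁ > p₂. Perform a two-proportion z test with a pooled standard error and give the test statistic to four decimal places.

z = -3.1904

p̂₁ = 78/319 ≈ 0.2445141, p̂₂ = 253/736 ≈ 0.3437500.
Pooled p̂ = (78+253)/(319+736) = 331/1055 = 0.3137441.
SE = √(p̂(1−p̂)(1/n₁+1/n₂)) = √(0.3137441·0.6862559·0.00449349) = √(0.000967488) = 0.0311045.
z = (0.2445141 − 0.3437500)/0.0311045 = -0.0992359/0.0311045 = -3.1904.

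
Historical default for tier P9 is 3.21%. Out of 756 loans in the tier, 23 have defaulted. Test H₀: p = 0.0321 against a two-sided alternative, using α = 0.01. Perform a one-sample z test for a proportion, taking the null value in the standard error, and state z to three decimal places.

p̂ = 23/756 ≈ 0.03042.
SE = √(p₀(1−p₀)/n) = √(0.03107/756) = 0.00641.
z = (0.03042 − 0.0321)/0.00641 = -0.00168/0.00641 = -0.262.
Two-sided p-value ≈ 2·Φ(−0.262) = 0.7937; since p > α = 0.01, fail to reject H₀.

z = -0.262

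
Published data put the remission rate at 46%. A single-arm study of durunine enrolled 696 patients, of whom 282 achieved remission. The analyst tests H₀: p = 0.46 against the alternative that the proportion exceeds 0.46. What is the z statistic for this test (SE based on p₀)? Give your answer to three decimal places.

z = -2.902

p̂ = 282/696 = 0.405172.
SE = √(p₀(1−p₀)/n) = √(0.2484/696) = 0.018892.
z = (0.405172 − 0.46)/0.018892 = -0.054828/0.018892 = -2.902.
p-value = P(Z > -2.902) ≈ 0.9981.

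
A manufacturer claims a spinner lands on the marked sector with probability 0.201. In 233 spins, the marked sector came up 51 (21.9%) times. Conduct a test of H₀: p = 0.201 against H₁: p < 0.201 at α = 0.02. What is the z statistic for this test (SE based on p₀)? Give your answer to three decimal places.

p̂ = 51/233 = 0.21888.
SE = √(p₀(1−p₀)/n) = √(0.1606/233) = 0.02625.
z = (0.21888 − 0.201)/0.02625 = 0.01788/0.02625 = 0.681.
p-value = P(Z < 0.681) ≈ 0.7521, so at α = 0.02 we fail to reject H₀.

z = 0.681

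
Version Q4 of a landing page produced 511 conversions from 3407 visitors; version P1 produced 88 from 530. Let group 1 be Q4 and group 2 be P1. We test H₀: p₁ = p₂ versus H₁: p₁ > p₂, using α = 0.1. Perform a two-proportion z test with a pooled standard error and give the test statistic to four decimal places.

p̂₁ = 511/3407 ≈ 0.149985, p̂₂ = 88/530 ≈ 0.166038.
Pooled p̂ = (511+88)/(3407+530) = 599/3937 = 0.152146.
SE = √(p̂(1−p̂)(1/n₁+1/n₂)) = √(0.152146·0.847854·0.00218031) = √(0.000281255) = 0.016771.
z = (0.149985 − 0.166038)/0.016771 = -0.016053/0.016771 = -0.9572.
p-value = P(Z > -0.957) ≈ 0.8308, so at α = 0.1 we fail to reject H₀.

z = -0.9572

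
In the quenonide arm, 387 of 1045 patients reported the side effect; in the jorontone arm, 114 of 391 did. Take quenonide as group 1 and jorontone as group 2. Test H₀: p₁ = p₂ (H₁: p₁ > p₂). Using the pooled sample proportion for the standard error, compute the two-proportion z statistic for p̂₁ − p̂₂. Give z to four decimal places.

z = 2.7880

p̂₁ = 387/1045 ≈ 0.370335, p̂₂ = 114/391 ≈ 0.291560.
Pooled p̂ = (387+114)/(1045+391) = 501/1436 = 0.348886.
SE = √(p̂(1−p̂)(1/n₁+1/n₂)) = √(0.348886·0.651114·0.00351448) = √(0.000798366) = 0.028255.
z = (0.370335 − 0.291560)/0.028255 = 0.078775/0.028255 = 2.7880.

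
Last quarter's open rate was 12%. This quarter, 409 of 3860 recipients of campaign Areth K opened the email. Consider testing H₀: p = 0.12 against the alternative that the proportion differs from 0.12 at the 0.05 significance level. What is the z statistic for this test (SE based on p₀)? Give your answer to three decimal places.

p̂ = 409/3860 = 0.10596.
SE = √(p₀(1−p₀)/n) = √(0.1056/3860) = 0.00523.
z = (0.10596 − 0.12)/0.00523 = -0.01404/0.00523 = -2.685.
Two-sided p-value ≈ 2·Φ(−2.685) = 0.0073, so at α = 0.05 we reject H₀.

z = -2.685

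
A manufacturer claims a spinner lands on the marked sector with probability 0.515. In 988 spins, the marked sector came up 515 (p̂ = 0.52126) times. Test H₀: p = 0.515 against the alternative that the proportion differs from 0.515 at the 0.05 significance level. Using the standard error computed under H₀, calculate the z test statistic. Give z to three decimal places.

p̂ = 515/988 = 0.521255.
Standard error under H₀: √(0.515×0.485/988) = 0.015900.
z = (0.521255 − 0.515)/0.015900 = 0.006255/0.015900 = 0.393.
p-value = 2·P(Z > 0.393) ≈ 0.6940, so at α = 0.05 we fail to reject H₀.

z = 0.393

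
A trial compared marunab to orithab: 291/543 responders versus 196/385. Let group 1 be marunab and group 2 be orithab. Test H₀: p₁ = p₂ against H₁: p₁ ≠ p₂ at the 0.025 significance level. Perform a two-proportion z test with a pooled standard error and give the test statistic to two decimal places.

z = 0.81

p̂₁ = 291/543 = 0.53591, p̂₂ = 196/385 = 0.50909.
Pooled p̂ = (291+196)/(543+385) = 487/928 = 0.52478.
SE = √(p̂(1−p̂)(1/n₁+1/n₂)) = √(0.52478·0.47522·0.00443902) = √(0.00110703) = 0.03327.
z = (0.53591 − 0.50909)/0.03327 = 0.02682/0.03327 = 0.81.
p-value = 2·P(Z > 0.806) ≈ 0.4202, so at α = 0.025 we fail to reject H₀.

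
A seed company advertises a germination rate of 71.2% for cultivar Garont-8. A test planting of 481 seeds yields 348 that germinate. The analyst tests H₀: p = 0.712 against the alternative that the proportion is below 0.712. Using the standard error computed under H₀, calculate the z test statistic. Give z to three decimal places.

p̂ = 348/481 = 0.723493.
Standard error under H₀: √(0.712×0.288/481) = 0.020647.
z = (0.723493 − 0.712)/0.020647 = 0.011493/0.020647 = 0.557.
p-value = P(Z < 0.557) ≈ 0.7111.

z = 0.557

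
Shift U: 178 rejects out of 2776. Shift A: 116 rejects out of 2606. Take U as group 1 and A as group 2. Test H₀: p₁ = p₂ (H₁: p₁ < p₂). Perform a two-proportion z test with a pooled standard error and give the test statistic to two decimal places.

p̂₁ = 178/2776 ≈ 0.0641, p̂₂ = 116/2606 ≈ 0.0445.
Pooled p̂ = (178+116)/(2776+2606) = 294/5382 = 0.0546.
SE = √(0.0516425 × 0.00074396) = 0.0062.
z = (0.0641 − 0.0445)/0.0062 = 0.0196/0.0062 = 3.16.

z = 3.16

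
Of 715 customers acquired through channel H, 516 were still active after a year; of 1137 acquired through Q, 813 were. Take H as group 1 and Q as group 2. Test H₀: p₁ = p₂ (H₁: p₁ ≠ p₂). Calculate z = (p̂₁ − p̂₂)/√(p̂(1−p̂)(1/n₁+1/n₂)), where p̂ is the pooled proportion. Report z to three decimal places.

z = 0.309

p̂₁ = 516/715 ≈ 0.72168, p̂₂ = 813/1137 ≈ 0.71504.
Pooled p̂ = (516+813)/(715+1137) = 1329/1852 = 0.71760.
SE = √(p̂(1−p̂)(1/n₁+1/n₂)) = √(0.71760·0.28240·0.00227811) = √(0.000461657) = 0.02149.
z = (0.72168 − 0.71504)/0.02149 = 0.00664/0.02149 = 0.309.
p-value = 2·P(Z > 0.309) ≈ 0.7573.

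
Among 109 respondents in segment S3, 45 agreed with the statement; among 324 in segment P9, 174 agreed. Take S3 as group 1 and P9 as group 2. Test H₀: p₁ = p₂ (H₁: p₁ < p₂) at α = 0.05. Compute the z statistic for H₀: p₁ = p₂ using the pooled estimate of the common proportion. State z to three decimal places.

z = -2.243

p̂₁ = 45/109 = 0.41284, p̂₂ = 174/324 = 0.53704.
Pooled p̂ = (45+174)/(109+324) = 219/433 = 0.50577.
SE = √(0.249967 × 0.0122607) = 0.05536.
z = (0.41284 − 0.53704)/0.05536 = -0.12420/0.05536 = -2.243.
p-value = P(Z < -2.243) ≈ 0.0124, so at α = 0.05 we reject H₀.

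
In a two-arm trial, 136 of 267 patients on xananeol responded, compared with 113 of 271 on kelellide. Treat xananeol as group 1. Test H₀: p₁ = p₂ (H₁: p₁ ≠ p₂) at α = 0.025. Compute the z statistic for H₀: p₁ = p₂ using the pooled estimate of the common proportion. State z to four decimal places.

p̂₁ = 136/267 = 0.509363, p̂₂ = 113/271 = 0.416974.
Pooled p̂ = (136+113)/(267+271) = 249/538 = 0.462825.
SE = √(0.248618 × 0.00743536) = 0.042995.
z = (0.509363 − 0.416974)/0.042995 = 0.092389/0.042995 = 2.1488.
Two-sided p-value ≈ 2·Φ(−2.149) = 0.0316. With α = 0.025, fail to reject H₀.

z = 2.1488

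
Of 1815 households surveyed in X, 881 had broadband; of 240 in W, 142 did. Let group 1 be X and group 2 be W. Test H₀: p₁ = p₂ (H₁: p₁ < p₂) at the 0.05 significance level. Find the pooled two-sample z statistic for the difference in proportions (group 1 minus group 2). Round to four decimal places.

p̂₁ = 881/1815 ≈ 0.485399, p̂₂ = 142/240 ≈ 0.591667.
Pooled p̂ = (881+142)/(1815+240) = 1023/2055 = 0.497810.
SE = √(p̂(1−p̂)(1/n₁+1/n₂)) = √(0.497810·0.502190·0.00471763) = √(0.00117939) = 0.034342.
z = (0.485399 − 0.591667)/0.034342 = -0.106268/0.034342 = -3.0944.
p-value = P(Z < -3.094) ≈ 0.0010; since p < α = 0.05, reject H₀.

z = -3.0944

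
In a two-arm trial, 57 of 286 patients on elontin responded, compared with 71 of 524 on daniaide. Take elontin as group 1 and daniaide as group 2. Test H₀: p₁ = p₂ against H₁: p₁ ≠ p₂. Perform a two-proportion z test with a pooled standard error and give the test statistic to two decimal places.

p̂₁ = 57/286 = 0.1993, p̂₂ = 71/524 = 0.1355.
Pooled p̂ = (57+71)/(286+524) = 128/810 = 0.1580.
SE = √(0.133053 × 0.0054049) = 0.0268.
z = (0.1993 − 0.1355)/0.0268 = 0.0638/0.0268 = 2.38.
p-value = 2·P(Z > 2.379) ≈ 0.0173.

z = 2.38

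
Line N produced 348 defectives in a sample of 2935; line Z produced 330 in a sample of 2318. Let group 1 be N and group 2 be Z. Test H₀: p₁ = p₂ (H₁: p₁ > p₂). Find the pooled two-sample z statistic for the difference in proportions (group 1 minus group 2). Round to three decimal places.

z = -2.554

p̂₁ = 348/2935 ≈ 0.118569, p̂₂ = 330/2318 ≈ 0.142364.
Pooled p̂ = (348+330)/(2935+2318) = 678/5253 = 0.129069.
SE = √(p̂(1−p̂)(1/n₁+1/n₂)) = √(0.129069·0.870931·0.000772122) = √(8.67944e-05) = 0.009316.
z = (0.118569 − 0.142364)/0.009316 = -0.023795/0.009316 = -2.554.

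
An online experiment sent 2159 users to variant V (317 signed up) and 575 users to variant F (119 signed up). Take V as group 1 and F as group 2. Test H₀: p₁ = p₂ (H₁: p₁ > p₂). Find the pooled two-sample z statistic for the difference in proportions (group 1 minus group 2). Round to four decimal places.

z = -3.4997

p̂₁ = 317/2159 = 0.1468272, p̂₂ = 119/575 = 0.2069565.
Pooled p̂ = (317+119)/(2159+575) = 436/2734 = 0.1594733.
SE = √(p̂(1−p̂)(1/n₁+1/n₂)) = √(0.1594733·0.8405267·0.00220231) = √(0.000295201) = 0.0171814.
z = (0.1468272 − 0.2069565)/0.0171814 = -0.0601293/0.0171814 = -3.4997.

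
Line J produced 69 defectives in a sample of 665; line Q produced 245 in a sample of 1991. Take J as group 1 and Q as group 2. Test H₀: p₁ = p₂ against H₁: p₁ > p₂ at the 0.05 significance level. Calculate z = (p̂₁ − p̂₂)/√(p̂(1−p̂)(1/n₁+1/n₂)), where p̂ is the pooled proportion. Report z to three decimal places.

z = -1.334

p̂₁ = 69/665 ≈ 0.10376, p̂₂ = 245/1991 ≈ 0.12305.
Pooled p̂ = (69+245)/(665+1991) = 314/2656 = 0.11822.
SE = √(p̂(1−p̂)(1/n₁+1/n₂)) = √(0.11822·0.88178·0.00200602) = √(0.00020912) = 0.01446.
z = (0.10376 − 0.12305)/0.01446 = -0.01929/0.01446 = -1.334.
p-value = P(Z > -1.334) ≈ 0.9089, so at α = 0.05 we fail to reject H₀.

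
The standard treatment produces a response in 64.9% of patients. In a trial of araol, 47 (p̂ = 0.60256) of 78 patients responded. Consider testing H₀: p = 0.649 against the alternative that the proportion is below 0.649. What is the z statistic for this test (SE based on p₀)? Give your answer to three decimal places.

p̂ = 47/78 = 0.60256.
Standard error under H₀: √(0.649×0.351/78) = 0.05404.
z = (0.60256 − 0.649)/0.05404 = -0.04644/0.05404 = -0.859.

z = -0.859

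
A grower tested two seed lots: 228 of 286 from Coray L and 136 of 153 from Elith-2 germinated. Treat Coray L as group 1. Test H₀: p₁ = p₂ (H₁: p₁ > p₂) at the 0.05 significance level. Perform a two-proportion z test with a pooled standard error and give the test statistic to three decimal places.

z = -2.432

p̂₁ = 228/286 = 0.79720, p̂₂ = 136/153 = 0.88889.
Pooled p̂ = (228+136)/(286+153) = 364/439 = 0.82916.
SE = √(0.141656 × 0.0100325) = 0.03770.
z = (0.79720 − 0.88889)/0.03770 = -0.09169/0.03770 = -2.432.
p-value = P(Z > -2.432) ≈ 0.9925; since p > α = 0.05, fail to reject H₀.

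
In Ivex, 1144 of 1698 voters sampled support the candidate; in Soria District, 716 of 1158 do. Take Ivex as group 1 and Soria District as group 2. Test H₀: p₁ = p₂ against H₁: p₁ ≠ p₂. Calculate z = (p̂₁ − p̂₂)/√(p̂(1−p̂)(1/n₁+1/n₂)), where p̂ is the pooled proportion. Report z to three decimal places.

z = 3.052

p̂₁ = 1144/1698 = 0.67373, p̂₂ = 716/1158 = 0.61831.
Pooled p̂ = (1144+716)/(1698+1158) = 1860/2856 = 0.65126.
SE = √(p̂(1−p̂)(1/n₁+1/n₂)) = √(0.65126·0.34874·0.00145249) = √(0.000329889) = 0.01816.
z = (0.67373 − 0.61831)/0.01816 = 0.05542/0.01816 = 3.052.
Two-sided p-value ≈ 2·Φ(−3.052) = 0.0023.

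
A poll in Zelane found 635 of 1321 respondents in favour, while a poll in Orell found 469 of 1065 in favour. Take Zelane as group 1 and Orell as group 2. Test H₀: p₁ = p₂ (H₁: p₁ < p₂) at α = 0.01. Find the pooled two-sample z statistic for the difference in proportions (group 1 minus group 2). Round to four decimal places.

p̂₁ = 635/1321 ≈ 0.480696, p̂₂ = 469/1065 ≈ 0.440376.
Pooled p̂ = (635+469)/(1321+1065) = 1104/2386 = 0.462699.
SE = √(p̂(1−p̂)(1/n₁+1/n₂)) = √(0.462699·0.537301·0.00169597) = √(0.000421633) = 0.020534.
z = (0.480696 − 0.440376)/0.020534 = 0.040320/0.020534 = 1.9636.
p-value = P(Z < 1.964) ≈ 0.9752; since p > α = 0.01, fail to reject H₀.

z = 1.9636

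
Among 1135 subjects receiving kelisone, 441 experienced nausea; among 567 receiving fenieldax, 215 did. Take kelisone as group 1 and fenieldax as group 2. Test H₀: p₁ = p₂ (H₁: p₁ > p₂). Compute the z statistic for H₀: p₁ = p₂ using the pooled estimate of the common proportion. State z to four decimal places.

z = 0.3739

p̂₁ = 441/1135 ≈ 0.3885463, p̂₂ = 215/567 ≈ 0.3791887.
Pooled p̂ = (441+215)/(1135+567) = 656/1702 = 0.3854289.
SE = √(0.236873 × 0.00264473) = 0.0250293.
z = (0.3885463 − 0.3791887)/0.0250293 = 0.0093576/0.0250293 = 0.3739.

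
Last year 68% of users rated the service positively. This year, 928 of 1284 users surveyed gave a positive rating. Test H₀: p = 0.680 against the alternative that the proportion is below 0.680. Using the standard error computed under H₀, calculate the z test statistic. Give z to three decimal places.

p̂ = 928/1284 ≈ 0.72274.
Under H₀, SE = √(0.68·0.32/1284) = √(0.00016947) = 0.01302.
z = (0.72274 − 0.68)/0.01302 = 0.04274/0.01302 = 3.283.
p-value = P(Z < 3.283) ≈ 0.9995.

z = 3.283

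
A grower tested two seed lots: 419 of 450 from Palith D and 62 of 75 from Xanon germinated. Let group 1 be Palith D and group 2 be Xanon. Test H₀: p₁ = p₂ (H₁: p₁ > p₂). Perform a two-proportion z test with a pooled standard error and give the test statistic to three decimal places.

p̂₁ = 419/450 ≈ 0.93111, p̂₂ = 62/75 ≈ 0.82667.
Pooled p̂ = (419+62)/(450+75) = 481/525 = 0.91619.
SE = √(0.0767855 × 0.0155556) = 0.03456.
z = (0.93111 − 0.82667)/0.03456 = 0.10444/0.03456 = 3.022.
p-value = P(Z > 3.022) ≈ 0.0013.

z = 3.022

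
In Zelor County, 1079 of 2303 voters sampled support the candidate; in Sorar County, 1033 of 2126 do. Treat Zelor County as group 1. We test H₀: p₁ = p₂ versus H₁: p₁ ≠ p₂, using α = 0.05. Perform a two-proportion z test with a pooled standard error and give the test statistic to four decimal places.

z = -1.1563

p̂₁ = 1079/2303 ≈ 0.468519, p̂₂ = 1033/2126 ≈ 0.485889.
Pooled p̂ = (1079+1033)/(2303+2126) = 2112/4429 = 0.476857.
SE = √(p̂(1−p̂)(1/n₁+1/n₂)) = √(0.476857·0.523143·0.000904583) = √(0.000225661) = 0.015022.
z = (0.468519 − 0.485889)/0.015022 = -0.017370/0.015022 = -1.1563.
Two-sided p-value ≈ 2·Φ(−1.156) = 0.2476, so at α = 0.05 we fail to reject H₀.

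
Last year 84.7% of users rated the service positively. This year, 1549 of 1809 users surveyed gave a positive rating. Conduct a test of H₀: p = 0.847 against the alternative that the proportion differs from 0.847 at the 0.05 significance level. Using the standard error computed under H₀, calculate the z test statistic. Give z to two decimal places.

p̂ = 1549/1809 ≈ 0.85627.
SE = √(p₀(1−p₀)/n) = √(0.12959/1809) = 0.00846.
z = (0.85627 − 0.847)/0.00846 = 0.00927/0.00846 = 1.10.
p-value = 2·P(Z > 1.096) ≈ 0.2732; since p > α = 0.05, fail to reject H₀.

z = 1.10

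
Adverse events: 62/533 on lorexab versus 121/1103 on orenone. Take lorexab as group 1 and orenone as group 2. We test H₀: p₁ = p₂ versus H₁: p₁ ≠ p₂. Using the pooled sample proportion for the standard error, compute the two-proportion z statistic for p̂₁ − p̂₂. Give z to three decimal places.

z = 0.398

p̂₁ = 62/533 ≈ 0.11632, p̂₂ = 121/1103 ≈ 0.10970.
Pooled p̂ = (62+121)/(533+1103) = 183/1636 = 0.11186.
SE = √(p̂(1−p̂)(1/n₁+1/n₂)) = √(0.11186·0.88814·0.00278279) = √(0.000276459) = 0.01663.
z = (0.11632 − 0.10970)/0.01663 = 0.00662/0.01663 = 0.398.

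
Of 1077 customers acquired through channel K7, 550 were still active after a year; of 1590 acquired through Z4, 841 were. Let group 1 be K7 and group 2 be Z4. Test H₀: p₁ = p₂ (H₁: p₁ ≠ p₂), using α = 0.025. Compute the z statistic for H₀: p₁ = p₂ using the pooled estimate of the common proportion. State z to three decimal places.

p̂₁ = 550/1077 ≈ 0.51068, p̂₂ = 841/1590 ≈ 0.52893.
Pooled p̂ = (550+841)/(1077+1590) = 1391/2667 = 0.52156.
SE = √(0.249535 × 0.00155744) = 0.01971.
z = (0.51068 − 0.52893)/0.01971 = -0.01825/0.01971 = -0.926.
p-value = 2·P(Z > 0.926) ≈ 0.3545, so at α = 0.025 we fail to reject H₀.

z = -0.926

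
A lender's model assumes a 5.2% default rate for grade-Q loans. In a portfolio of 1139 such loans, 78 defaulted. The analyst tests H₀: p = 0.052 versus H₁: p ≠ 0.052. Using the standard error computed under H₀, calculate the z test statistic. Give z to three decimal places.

p̂ = 78/1139 = 0.06848.
Standard error under H₀: √(0.052×0.948/1139) = 0.00658.
z = (0.06848 − 0.052)/0.00658 = 0.01648/0.00658 = 2.505.

z = 2.505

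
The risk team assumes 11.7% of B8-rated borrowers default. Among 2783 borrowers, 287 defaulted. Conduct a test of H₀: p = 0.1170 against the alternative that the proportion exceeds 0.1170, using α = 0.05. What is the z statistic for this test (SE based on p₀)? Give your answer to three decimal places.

z = -2.277

p̂ = 287/2783 = 0.103126.
SE = √(p₀(1−p₀)/n) = √(0.10331/2783) = 0.006093.
z = (0.103126 − 0.117)/0.006093 = -0.013874/0.006093 = -2.277.
p-value = P(Z > -2.277) ≈ 0.9886, so at α = 0.05 we fail to reject H₀.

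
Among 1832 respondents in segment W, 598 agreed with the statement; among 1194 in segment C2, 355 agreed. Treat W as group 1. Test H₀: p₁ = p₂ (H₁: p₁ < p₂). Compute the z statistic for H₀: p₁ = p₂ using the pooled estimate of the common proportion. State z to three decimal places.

p̂₁ = 598/1832 = 0.32642, p̂₂ = 355/1194 = 0.29732.
Pooled p̂ = (598+355)/(1832+1194) = 953/3026 = 0.31494.
SE = √(0.215752 × 0.00138337) = 0.01728.
z = (0.32642 − 0.29732)/0.01728 = 0.02910/0.01728 = 1.684.
p-value = P(Z < 1.684) ≈ 0.9539.

z = 1.684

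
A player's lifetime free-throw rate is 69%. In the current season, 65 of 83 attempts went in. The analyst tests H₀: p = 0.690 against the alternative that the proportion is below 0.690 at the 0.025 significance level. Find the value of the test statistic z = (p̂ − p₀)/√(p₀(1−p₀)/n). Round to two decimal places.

z = 1.83

p̂ = 65/83 ≈ 0.7831.
Under H₀, SE = √(0.69·0.31/83) = √(0.00257711) = 0.0508.
z = (0.7831 − 0.69)/0.0508 = 0.0931/0.0508 = 1.83.
p-value = P(Z < 1.835) ≈ 0.9667. With α = 0.025, fail to reject H₀.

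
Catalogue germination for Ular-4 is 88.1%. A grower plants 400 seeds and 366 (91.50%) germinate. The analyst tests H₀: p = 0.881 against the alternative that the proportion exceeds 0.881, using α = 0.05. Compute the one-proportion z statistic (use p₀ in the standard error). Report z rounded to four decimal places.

z = 2.1001

p̂ = 366/400 ≈ 0.9150000.
Standard error under H₀: √(0.881×0.119/400) = 0.0161894.
z = (0.9150000 − 0.881)/0.0161894 = 0.0340000/0.0161894 = 2.1001.
p-value = P(Z > 2.100) ≈ 0.0179. With α = 0.05, reject H₀.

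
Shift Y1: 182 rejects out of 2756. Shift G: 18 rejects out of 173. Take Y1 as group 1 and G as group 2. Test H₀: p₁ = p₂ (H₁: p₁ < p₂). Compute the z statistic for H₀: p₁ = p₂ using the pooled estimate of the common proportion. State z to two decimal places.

p̂₁ = 182/2756 ≈ 0.0660, p̂₂ = 18/173 ≈ 0.1040.
Pooled p̂ = (182+18)/(2756+173) = 200/2929 = 0.0683.
SE = √(0.0636202 × 0.00614319) = 0.0198.
z = (0.0660 − 0.1040)/0.0198 = -0.0380/0.0198 = -1.92.

z = -1.92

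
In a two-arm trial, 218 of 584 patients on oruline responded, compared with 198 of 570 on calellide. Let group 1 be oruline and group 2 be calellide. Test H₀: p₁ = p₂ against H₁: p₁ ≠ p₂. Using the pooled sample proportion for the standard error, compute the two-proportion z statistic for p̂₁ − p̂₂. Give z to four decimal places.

p̂₁ = 218/584 ≈ 0.3732877, p̂₂ = 198/570 ≈ 0.3473684.
Pooled p̂ = (218+198)/(584+570) = 416/1154 = 0.3604853.
SE = √(p̂(1−p̂)(1/n₁+1/n₂)) = √(0.3604853·0.6395147·0.00346671) = √(0.000799201) = 0.0282701.
z = (0.3732877 − 0.3473684)/0.0282701 = 0.0259193/0.0282701 = 0.9168.
Two-sided p-value ≈ 2·Φ(−0.917) = 0.3592.

z = 0.9168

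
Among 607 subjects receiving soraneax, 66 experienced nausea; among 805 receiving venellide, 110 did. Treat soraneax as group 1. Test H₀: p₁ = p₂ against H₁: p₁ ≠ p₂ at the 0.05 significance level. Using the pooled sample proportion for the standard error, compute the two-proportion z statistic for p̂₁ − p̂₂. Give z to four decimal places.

p̂₁ = 66/607 ≈ 0.108731, p̂₂ = 110/805 ≈ 0.136646.
Pooled p̂ = (66+110)/(607+805) = 176/1412 = 0.124646.
SE = √(0.109109 × 0.00288968) = 0.017756.
z = (0.108731 − 0.136646)/0.017756 = -0.027915/0.017756 = -1.5721.
Two-sided p-value ≈ 2·Φ(−1.572) = 0.1159; since p > α = 0.05, fail to reject H₀.

z = -1.5721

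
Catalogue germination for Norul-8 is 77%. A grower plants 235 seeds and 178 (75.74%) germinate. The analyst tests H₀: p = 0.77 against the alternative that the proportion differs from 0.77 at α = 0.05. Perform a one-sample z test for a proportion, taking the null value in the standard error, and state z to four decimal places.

z = -0.4573

p̂ = 178/235 = 0.757447.
Under H₀, SE = √(0.77·0.23/235) = √(0.000753617) = 0.027452.
z = (0.757447 − 0.77)/0.027452 = -0.012553/0.027452 = -0.4573.
p-value = 2·P(Z > 0.457) ≈ 0.6475, so at α = 0.05 we fail to reject H₀.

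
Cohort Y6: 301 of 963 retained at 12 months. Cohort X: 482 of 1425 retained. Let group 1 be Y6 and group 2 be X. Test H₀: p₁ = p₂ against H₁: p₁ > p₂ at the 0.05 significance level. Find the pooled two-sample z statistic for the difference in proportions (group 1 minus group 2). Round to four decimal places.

p̂₁ = 301/963 ≈ 0.312565, p̂₂ = 482/1425 ≈ 0.338246.
Pooled p̂ = (301+482)/(963+1425) = 783/2388 = 0.327889.
SE = √(0.220378 × 0.00174018) = 0.019583.
z = (0.312565 − 0.338246)/0.019583 = -0.025681/0.019583 = -1.3114.
p-value = P(Z > -1.311) ≈ 0.9051; since p > α = 0.05, fail to reject H₀.

z = -1.3114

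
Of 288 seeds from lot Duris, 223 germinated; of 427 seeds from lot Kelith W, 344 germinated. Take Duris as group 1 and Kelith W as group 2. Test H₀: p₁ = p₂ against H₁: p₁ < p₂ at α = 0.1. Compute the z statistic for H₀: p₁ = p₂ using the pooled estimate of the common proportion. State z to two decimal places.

z = -1.01

p̂₁ = 223/288 = 0.7743, p̂₂ = 344/427 = 0.8056.
Pooled p̂ = (223+344)/(288+427) = 567/715 = 0.7930.
SE = √(0.164147 × 0.00581414) = 0.0309.
z = (0.7743 − 0.8056)/0.0309 = -0.0313/0.0309 = -1.01.
p-value = P(Z < -1.014) ≈ 0.1554. With α = 0.1, fail to reject H₀.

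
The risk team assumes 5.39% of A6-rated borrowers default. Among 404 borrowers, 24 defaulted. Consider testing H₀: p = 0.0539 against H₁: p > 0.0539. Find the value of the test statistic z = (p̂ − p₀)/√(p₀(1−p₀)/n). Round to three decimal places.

z = 0.490

p̂ = 24/404 = 0.059406.
Standard error under H₀: √(0.0539×0.9461/404) = 0.011235.
z = (0.059406 − 0.0539)/0.011235 = 0.005506/0.011235 = 0.490.
p-value = P(Z > 0.490) ≈ 0.3120.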